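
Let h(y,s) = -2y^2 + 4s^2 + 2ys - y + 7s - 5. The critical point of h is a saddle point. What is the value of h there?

∂h/∂y = -4y + 2s - 1 = 0 and ∂h/∂s = 2y + 8s + 7 = 0, so (y, s) = (-11/18, -13/18).
The Hessian has h_{yy} = -4, h_{ss} = 8, h_{ys} = 2, giving D = -36 < 0, so the point is a saddle point.
h(-11/18, -13/18) = -65/9.

-65/9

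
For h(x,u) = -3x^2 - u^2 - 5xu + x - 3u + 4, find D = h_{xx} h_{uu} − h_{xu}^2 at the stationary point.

∂h/∂x = -6x - 5u + 1 = 0 and ∂h/∂u = -5x - 2u - 3 = 0, so (x, u) = (-17/13, 23/13).
The Hessian has h_{xx} = -6, h_{uu} = -2, h_{xu} = -5, giving D = -13 < 0, so the point is a saddle point.
D = (-6)·(-2) − (-5)^2 = -13.

-13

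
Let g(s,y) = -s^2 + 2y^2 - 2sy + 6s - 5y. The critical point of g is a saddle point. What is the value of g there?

-13/12

∂g/∂s = -2s - 2y + 6 = 0 and ∂g/∂y = -2s + 4y - 5 = 0, so (s, y) = (7/6, 11/6).
The Hessian has g_{ss} = -2, g_{yy} = 4, g_{sy} = -2, giving D = -12 < 0, so the point is a saddle point.
g(7/6, 11/6) = -13/12.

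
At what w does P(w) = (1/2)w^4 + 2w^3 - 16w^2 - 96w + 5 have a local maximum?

-3

P'(w) = 2w^3 + 6w^2 - 32w - 96. Setting P'(w) = 0 gives w ∈ {-4, -3, 4}.
P''(w) = 6w^2 + 12w - 32. P''(-4) = 16 > 0 ⇒ local minimum; P''(-3) = -14 < 0 ⇒ local maximum; P''(4) = 112 > 0 ⇒ local minimum.
So the local maximum value is P(-3) = 271/2.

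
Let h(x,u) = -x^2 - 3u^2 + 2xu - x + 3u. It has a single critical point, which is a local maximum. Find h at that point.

∂h/∂x = -2x + 2u - 1 = 0 and ∂h/∂u = 2x - 6u + 3 = 0, so (x, u) = (0, 1/2).
The Hessian has h_{xx} = -2, h_{uu} = -6, h_{xu} = 2, giving D = 8 > 0 with h_{xx} < 0, so the point is a local maximum.
h(0, 1/2) = 3/4.

3/4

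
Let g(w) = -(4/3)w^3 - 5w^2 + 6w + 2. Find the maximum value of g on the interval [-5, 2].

The derivative is -4w^2 - 10w + 6, which vanishes at w = -3 and w = 1/2.
Compare values at every candidate in [-5, 2]: g(-5) = 41/3,  g(-3) = -25,  g(1/2) = 43/12,  g(2) = -50/3.
The maximum over the interval is 41/3, attained at w = -5.

41/3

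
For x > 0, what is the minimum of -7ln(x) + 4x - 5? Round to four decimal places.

-1.9173

g'(x) = -7/x + 4 = 0 gives x = 7/4.
g''(x) = 7/x², which is positive for x > 0, so this is a local minimum.
g(7/4) = -7·ln(7/4) + 7 - 5 ≈ -1.9173.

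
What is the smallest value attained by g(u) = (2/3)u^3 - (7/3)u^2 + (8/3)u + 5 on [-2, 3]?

-15

The derivative is 2u^2 - (14/3)u + 8/3, which vanishes at u = 1 and u = 4/3.
Evaluating at the critical points and endpoints: g(-2) = -15; g(1) = 6; g(4/3) = 485/81; g(3) = 10.
So the minimum is g(-2) = -15.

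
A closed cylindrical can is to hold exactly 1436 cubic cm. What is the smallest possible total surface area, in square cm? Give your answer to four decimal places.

With radius r and height h, πr²h = 1436 so h = 1436/(πr²), and S(r) = 2πr² + 2πrh = 2πr² + 2·1436/r.
S'(r) = 4πr − 2·1436/r² = 0 ⇒ r³ = 1436/(2π), so r ≈ 6.1140 and h = 2r ≈ 12.2280.
S''(r) = 4π + 4·1436/r³ > 0, so this is the minimum; S ≈ 704.6133.

704.6133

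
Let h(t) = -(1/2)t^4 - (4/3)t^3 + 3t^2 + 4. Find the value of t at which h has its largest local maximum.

Critical points: h'(t) = -2t^3 - 4t^2 + 6t vanishes at t = -3, 0, 1.
h''(t) = -6t^2 - 8t + 6. h''(-3) = -24 < 0 ⇒ local maximum; h''(0) = 6 > 0 ⇒ local minimum; h''(1) = -8 < 0 ⇒ local maximum.
So the largest local maximum value is h(-3) = 53/2.

-3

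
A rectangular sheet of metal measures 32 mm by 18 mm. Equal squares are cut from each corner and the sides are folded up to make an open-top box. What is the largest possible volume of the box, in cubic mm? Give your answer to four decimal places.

964.8124

With cut size x, the volume is V(x) = x(32 − 2x)(18 − 2x) for 0 < x < 9.
V'(x) = 12x^2 − 200x + 576. Setting V'(x) = 0 gives x ≈ 3.7025 (the root in (0, 9)).
V''(x) = 24x − 200 is negative there, so this is the maximum; V ≈ 964.8124.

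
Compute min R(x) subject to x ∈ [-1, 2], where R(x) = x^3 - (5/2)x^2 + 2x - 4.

-19/2

Differentiating, R'(x) = 3x^2 - 5x + 2; which vanishes at x = 2/3 and x = 1.
Compare values at every candidate in [-1, 2]: R(-1) = -19/2, R(2/3) = -94/27, R(1) = -7/2, R(2) = -2.
So the minimum is R(-1) = -19/2.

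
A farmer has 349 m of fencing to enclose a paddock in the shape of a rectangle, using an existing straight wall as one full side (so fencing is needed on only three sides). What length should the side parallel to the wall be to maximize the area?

Let the sides perpendicular to the wall have length x and the parallel side y, so 2x + y = 349 and the area is A = xy = x(349 − 2x).
A'(x) = 349 − 4x = 0 gives x = 349/4, and A''(x) = −4 < 0 confirms a maximum.
Then y = 349 − 2·349/4 = 349/2 and A = 121801/8.

349/2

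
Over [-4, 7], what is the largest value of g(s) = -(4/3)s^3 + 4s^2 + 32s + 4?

332/3

Differentiating, g'(s) = -4s^2 + 8s + 32; which vanishes at s = -2 and s = 4.
Candidates: g(-4) = 76/3; g(-2) = -100/3; g(4) = 332/3; g(7) = -100/3.
The maximum over the interval is 332/3, attained at s = 4.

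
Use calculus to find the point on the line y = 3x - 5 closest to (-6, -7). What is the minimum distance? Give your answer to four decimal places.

Minimize D(x)^2 = (x + 6)^2 + (3x + 2)^2.
d/dx[D^2] = 2(x + 6) + 2·3·(3x + 2) = 0 ⇒ x = -6/5.
Then y = -43/5 and the distance is √(128/5) ≈ 5.0596.

5.0596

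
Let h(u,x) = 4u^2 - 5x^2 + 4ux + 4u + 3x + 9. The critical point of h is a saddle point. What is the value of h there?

∂h/∂u = 8u + 4x + 4 = 0 and ∂h/∂x = 4u - 10x + 3 = 0, so (u, x) = (-13/24, 1/12).
The Hessian has h_{uu} = 8, h_{xx} = -10, h_{ux} = 4, giving D = -96 < 0, so the point is a saddle point.
h(-13/24, 1/12) = 193/24.

193/24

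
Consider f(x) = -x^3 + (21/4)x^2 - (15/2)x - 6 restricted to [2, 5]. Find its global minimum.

The derivative is -3x^2 + (21/2)x - 15/2, whose only zero in [2, 5] is x = 5/2.
Candidates: f(2) = -8, f(5/2) = -121/16, f(5) = -149/4.
So the minimum is f(5) = -149/4.

-149/4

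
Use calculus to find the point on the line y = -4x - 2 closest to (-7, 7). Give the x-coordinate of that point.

-43/17

Minimize D(x)^2 = (x + 7)^2 + (-4x - 9)^2.
d/dx[D^2] = 2(x + 7) + 2·(-4)·(-4x - 9) = 0 ⇒ x = -43/17.
Then y = 138/17 and the distance is √(361/17) ≈ 4.6082.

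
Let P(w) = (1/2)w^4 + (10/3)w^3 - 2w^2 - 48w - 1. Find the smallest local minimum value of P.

-211/3

P'(w) = 2w^3 + 10w^2 - 4w - 48 = 0 at w = -4, -3, 2.
Since P''(w) = 6w^2 + 20w - 4, we get P''(-4) = 12 > 0 ⇒ local minimum; P''(-3) = -10 < 0 ⇒ local maximum; P''(2) = 60 > 0 ⇒ local minimum.
Thus P has its smallest local minimum at w = 2, with value -211/3.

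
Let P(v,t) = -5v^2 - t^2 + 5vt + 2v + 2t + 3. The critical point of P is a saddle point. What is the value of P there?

∂P/∂v = -10v + 5t + 2 = 0 and ∂P/∂t = 5v - 2t + 2 = 0, so (v, t) = (-14/5, -6).
The Hessian has P_{vv} = -10, P_{tt} = -2, P_{vt} = 5, giving D = -5 < 0, so the point is a saddle point.
P(-14/5, -6) = -29/5.

-29/5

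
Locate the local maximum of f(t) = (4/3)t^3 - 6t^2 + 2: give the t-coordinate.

0

f'(t) = 4t^2 - 12t. Setting f'(t) = 0 gives t ∈ {0, 3}.
f''(t) = 8t - 12. f''(0) = -12 < 0 ⇒ local maximum; f''(3) = 12 > 0 ⇒ local minimum.
So the local maximum value is f(0) = 2.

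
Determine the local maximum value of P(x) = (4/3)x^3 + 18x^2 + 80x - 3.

-359/3

P'(x) = 4x^2 + 36x + 80. Setting P'(x) = 0 gives x ∈ {-5, -4}.
Second-derivative test with P''(x) = 8x + 36: P''(-5) = -4 < 0 ⇒ local maximum; P''(-4) = 4 > 0 ⇒ local minimum.
The local maximum is P(-5) = -359/3.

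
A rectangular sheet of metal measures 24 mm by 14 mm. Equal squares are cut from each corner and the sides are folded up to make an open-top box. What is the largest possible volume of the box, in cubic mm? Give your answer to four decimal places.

With cut size x, the volume is V(x) = x(24 − 2x)(14 − 2x) for 0 < x < 7.
V'(x) = 12x^2 − 152x + 336. Setting V'(x) = 0 gives x ≈ 2.8532 (the root in (0, 7)).
V''(x) = 24x − 152 is negative there, so this is the maximum; V ≈ 432.8869.

432.8869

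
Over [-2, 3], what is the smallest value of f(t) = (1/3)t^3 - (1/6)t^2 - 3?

-19/3

The derivative is t^2 - (1/3)t, which vanishes at t = 0 and t = 1/3.
Evaluating at the critical points and endpoints: f(-2) = -19/3,  f(0) = -3,  f(1/3) = -487/162,  f(3) = 9/2.
Hence the absolute minimum is -19/3 at t = -2.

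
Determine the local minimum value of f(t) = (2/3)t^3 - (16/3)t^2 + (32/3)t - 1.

-1

f'(t) = 2t^2 - (32/3)t + 32/3 = 0 at t = 4/3, 4.
f''(t) = 4t - 32/3. f''(4/3) = -16/3 < 0 ⇒ local maximum; f''(4) = 16/3 > 0 ⇒ local minimum.
Thus f has its local minimum at t = 4, with value -1.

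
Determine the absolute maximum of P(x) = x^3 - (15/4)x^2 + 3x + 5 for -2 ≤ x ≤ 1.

91/16

Differentiating, P'(x) = 3x^2 - (15/2)x + 3; whose only zero in [-2, 1] is x = 1/2.
Compare values at every candidate in [-2, 1]: P(-2) = -24,  P(1/2) = 91/16,  P(1) = 21/4.
The maximum over the interval is 91/16, attained at x = 1/2.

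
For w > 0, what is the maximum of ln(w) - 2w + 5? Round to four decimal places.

3.3069

h'(w) = 1/w − 2 = 0 gives w = 1/2.
h''(w) = -1/w², which is negative for w > 0, so this is a local maximum.
h(1/2) = 1·ln(1/2) - 1 + 5 ≈ 3.3069.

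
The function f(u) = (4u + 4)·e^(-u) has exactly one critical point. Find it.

0

By the product rule, f'(u) = (-4u)·e^(-u). Since e^(-u) > 0, the only critical point is u = 0.
f''(0) has the same sign as -4 < 0, so this is a local maximum.
f(0) = (4)·e^(0) ≈ 4.0000.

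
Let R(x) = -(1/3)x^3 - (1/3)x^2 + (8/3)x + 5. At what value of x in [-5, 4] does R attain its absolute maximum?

The derivative is -x^2 - (2/3)x + 8/3, which vanishes at x = -2 and x = 4/3.
Evaluating at the critical points and endpoints: R(-5) = 25; R(-2) = 1; R(4/3) = 581/81; R(4) = -11.
So the maximum is R(-5) = 25.

-5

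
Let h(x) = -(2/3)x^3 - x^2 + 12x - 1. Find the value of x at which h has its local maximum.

2

h'(x) = -2x^2 - 2x + 12 = 0 at x = -3, 2.
Second-derivative test with h''(x) = -4x - 2: h''(-3) = 10 > 0 ⇒ local minimum; h''(2) = -10 < 0 ⇒ local maximum.
So the local maximum value is h(2) = 41/3.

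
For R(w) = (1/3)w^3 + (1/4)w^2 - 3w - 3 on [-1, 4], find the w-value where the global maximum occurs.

R'(w) = w^2 + (1/2)w - 3, whose only zero in [-1, 4] is w = 3/2.
Evaluating at the critical points and endpoints: R(-1) = -1/12,  R(3/2) = -93/16,  R(4) = 31/3.
So the maximum is R(4) = 31/3.

4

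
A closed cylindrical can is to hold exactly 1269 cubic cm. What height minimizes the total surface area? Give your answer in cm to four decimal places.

With radius r and height h, πr²h = 1269 so h = 1269/(πr²), and S(r) = 2πr² + 2πrh = 2πr² + 2·1269/r.
S'(r) = 4πr − 2·1269/r² = 0 ⇒ r³ = 1269/(2π), so r ≈ 5.8672 and h = 2r ≈ 11.7343.
S''(r) = 4π + 4·1269/r³ > 0, so this is the minimum; S ≈ 648.8669.

11.7343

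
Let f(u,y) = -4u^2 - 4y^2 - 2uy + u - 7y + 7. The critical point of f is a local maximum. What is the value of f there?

317/30

∂f/∂u = -8u - 2y + 1 = 0 and ∂f/∂y = -2u - 8y - 7 = 0, so (u, y) = (11/30, -29/30).
The Hessian has f_{uu} = -8, f_{yy} = -8, f_{uy} = -2, giving D = 60 > 0 with f_{uu} < 0, so the point is a local maximum.
f(11/30, -29/30) = 317/30.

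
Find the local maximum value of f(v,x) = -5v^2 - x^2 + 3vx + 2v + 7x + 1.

302/11

∂f/∂v = -10v + 3x + 2 = 0 and ∂f/∂x = 3v - 2x + 7 = 0, so (v, x) = (25/11, 76/11).
The Hessian has f_{vv} = -10, f_{xx} = -2, f_{vx} = 3, giving D = 11 > 0 with f_{vv} < 0, so the point is a local maximum.
f(25/11, 76/11) = 302/11.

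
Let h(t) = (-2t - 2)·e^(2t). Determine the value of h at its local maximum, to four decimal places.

0.0498

Differentiating with the product rule gives h'(t) = (-4t - 6)·e^(2t). Since e^(2t) > 0, the only critical point is t = -3/2.
h''(-3/2) has the same sign as -4 < 0, so this is a local maximum.
h(-3/2) = (1)·e^(-3) ≈ 0.0498.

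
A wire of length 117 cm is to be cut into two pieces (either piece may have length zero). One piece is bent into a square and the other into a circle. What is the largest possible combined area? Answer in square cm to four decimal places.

Let x be the length used for the square. Square side x/4; circle radius (117−x)/(2π).
A(x) = (x/4)² + π·((117−x)/(2π))² = x²/16 + (117−x)²/(4π) for 0 ≤ x ≤ 117. A'(x) = x/8 − (117−x)/(2π) = 0 gives x = 4·117/(π+4) ≈ 65.5316.
A'' > 0, so the interior critical point is a minimum; the maximum is at an endpoint. A(0) = 1089.3360 and A(117) = 855.5625, so the largest area is 1089.3360.

1089.3360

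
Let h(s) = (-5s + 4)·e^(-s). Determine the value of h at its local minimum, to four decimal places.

-0.8265

Differentiating with the product rule gives h'(s) = (5s - 9)·e^(-s). Since e^(-s) > 0, the only critical point is s = 9/5.
h''(9/5) has the same sign as 5 > 0, so this is a local minimum.
h(9/5) = (-5)·e^(-9/5) ≈ -0.8265.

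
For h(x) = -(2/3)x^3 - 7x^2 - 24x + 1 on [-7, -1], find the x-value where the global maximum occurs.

The derivative is -2x^2 - 14x - 24, which vanishes at x = -4 and x = -3.
Candidates: h(-7) = 164/3, h(-4) = 83/3, h(-3) = 28, h(-1) = 56/3.
So the maximum is h(-7) = 164/3.

-7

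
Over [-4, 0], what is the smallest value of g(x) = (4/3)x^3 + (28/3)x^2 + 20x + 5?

The derivative is 4x^2 + (56/3)x + 20, which vanishes at x = -3 and x = -5/3.
Candidates: g(-4) = -11, g(-3) = -7, g(-5/3) = -695/81, g(0) = 5.
Hence the absolute minimum is -11 at x = -4.

-11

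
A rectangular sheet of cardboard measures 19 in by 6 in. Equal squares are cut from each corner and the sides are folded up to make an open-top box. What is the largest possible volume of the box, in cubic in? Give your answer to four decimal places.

With cut size x, the volume is V(x) = x(19 − 2x)(6 − 2x) for 0 < x < 3.
V'(x) = 12x^2 − 100x + 114. Setting V'(x) = 0 gives x ≈ 1.3629 (the root in (0, 3)).
V''(x) = 24x − 100 is negative there, so this is the maximum; V ≈ 72.6221.

72.6221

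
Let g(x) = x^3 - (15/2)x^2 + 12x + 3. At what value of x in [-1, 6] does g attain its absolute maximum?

6

g'(x) = 3x^2 - 15x + 12, which vanishes at x = 1 and x = 4.
Candidates: g(-1) = -35/2,  g(1) = 17/2,  g(4) = -5,  g(6) = 21.
The maximum over the interval is 21, attained at x = 6.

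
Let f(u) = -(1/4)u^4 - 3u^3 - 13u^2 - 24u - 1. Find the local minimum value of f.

59/4

Critical points: f'(u) = -u^3 - 9u^2 - 26u - 24 vanishes at u = -4, -3, -2.
Second-derivative test with f''(u) = -3u^2 - 18u - 26: f''(-4) = -2 < 0 ⇒ local maximum; f''(-3) = 1 > 0 ⇒ local minimum; f''(-2) = -2 < 0 ⇒ local maximum.
So the local minimum value is f(-3) = 59/4.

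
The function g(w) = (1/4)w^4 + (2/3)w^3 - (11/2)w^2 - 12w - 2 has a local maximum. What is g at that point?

Critical points: g'(w) = w^3 + 2w^2 - 11w - 12 vanishes at w = -4, -1, 3.
Second-derivative test with g''(w) = 3w^2 + 4w - 11: g''(-4) = 21 > 0 ⇒ local minimum; g''(-1) = -12 < 0 ⇒ local maximum; g''(3) = 28 > 0 ⇒ local minimum.
Thus g has its local maximum at w = -1, with value 49/12.

49/12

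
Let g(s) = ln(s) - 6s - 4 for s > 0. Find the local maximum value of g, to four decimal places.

g'(s) = 1/s − 6 = 0 gives s = 1/6.
g''(s) = -1/s², which is negative for s > 0, so this is a local maximum.
g(1/6) = 1·ln(1/6) - 1 - 4 ≈ -6.7918.

-6.7918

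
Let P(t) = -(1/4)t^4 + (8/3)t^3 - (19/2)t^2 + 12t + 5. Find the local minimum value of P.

P'(t) = -t^3 + 8t^2 - 19t + 12 = 0 at t = 1, 3, 4.
Since P''(t) = -3t^2 + 16t - 19, we get P''(1) = -6 < 0 ⇒ local maximum; P''(3) = 2 > 0 ⇒ local minimum; P''(4) = -3 < 0 ⇒ local maximum.
The local minimum is P(3) = 29/4.

29/4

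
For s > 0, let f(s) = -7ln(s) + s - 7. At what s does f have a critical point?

f'(s) = -7/s + 1 = 0 gives s = 7.
f''(s) = 7/s², which is positive for s > 0, so this is a local minimum.
f(7) = -7·ln(7) + 7 - 7 ≈ -13.6214.

7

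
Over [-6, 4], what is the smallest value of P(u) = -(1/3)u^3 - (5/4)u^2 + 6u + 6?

-50/3

Differentiating, P'(u) = -u^2 - (5/2)u + 6; which vanishes at u = -4 and u = 3/2.
Candidates: P(-6) = -3, P(-4) = -50/3, P(3/2) = 177/16, P(4) = -34/3.
The minimum over the interval is -50/3, attained at u = -4.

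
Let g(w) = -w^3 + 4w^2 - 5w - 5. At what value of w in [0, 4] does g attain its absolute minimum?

Differentiating, g'(w) = -3w^2 + 8w - 5; which vanishes at w = 1 and w = 5/3.
Evaluating at the critical points and endpoints: g(0) = -5; g(1) = -7; g(5/3) = -185/27; g(4) = -25.
Hence the absolute minimum is -25 at w = 4.

4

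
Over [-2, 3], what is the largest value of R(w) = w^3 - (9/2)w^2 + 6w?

9/2

R'(w) = 3w^2 - 9w + 6, which vanishes at w = 1 and w = 2.
Candidates: R(-2) = -38, R(1) = 5/2, R(2) = 2, R(3) = 9/2.
The maximum over the interval is 9/2, attained at w = 3.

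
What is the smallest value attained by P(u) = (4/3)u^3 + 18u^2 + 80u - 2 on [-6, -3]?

-122

Differentiating, P'(u) = 4u^2 + 36u + 80; which vanishes at u = -5 and u = -4.
Compare values at every candidate in [-6, -3]: P(-6) = -122,  P(-5) = -356/3,  P(-4) = -358/3,  P(-3) = -116.
So the minimum is P(-6) = -122.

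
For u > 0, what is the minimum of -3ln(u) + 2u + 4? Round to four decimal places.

f'(u) = -3/u + 2 = 0 gives u = 3/2.
f''(u) = 3/u², which is positive for u > 0, so this is a local minimum.
f(3/2) = -3·ln(3/2) + 3 + 4 ≈ 5.7836.

5.7836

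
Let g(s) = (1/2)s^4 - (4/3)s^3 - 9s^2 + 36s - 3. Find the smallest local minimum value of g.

g'(s) = 2s^3 - 4s^2 - 18s + 36. Setting g'(s) = 0 gives s ∈ {-3, 2, 3}.
Second-derivative test with g''(s) = 6s^2 - 8s - 18: g''(-3) = 60 > 0 ⇒ local minimum; g''(2) = -10 < 0 ⇒ local maximum; g''(3) = 12 > 0 ⇒ local minimum.
Thus g has its smallest local minimum at s = -3, with value -231/2.

-231/2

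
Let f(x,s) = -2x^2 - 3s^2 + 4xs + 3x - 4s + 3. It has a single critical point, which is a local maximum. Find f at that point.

∂f/∂x = -4x + 4s + 3 = 0 and ∂f/∂s = 4x - 6s - 4 = 0, so (x, s) = (1/4, -1/2).
The Hessian has f_{xx} = -4, f_{ss} = -6, f_{xs} = 4, giving D = 8 > 0 with f_{xx} < 0, so the point is a local maximum.
f(1/4, -1/2) = 35/8.

35/8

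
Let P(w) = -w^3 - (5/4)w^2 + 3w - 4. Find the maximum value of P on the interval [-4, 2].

Differentiating, P'(w) = -3w^2 - (5/2)w + 3; which vanishes at w = -3/2 and w = 2/3.
Evaluating at the critical points and endpoints: P(-4) = 28,  P(-3/2) = -127/16,  P(2/3) = -77/27,  P(2) = -11.
So the maximum is P(-4) = 28.

28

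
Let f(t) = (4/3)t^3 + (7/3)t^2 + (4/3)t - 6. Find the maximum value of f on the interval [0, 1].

-1

The derivative is 4t^2 + (14/3)t + 4/3, which has no zeros in [0, 1].
Compare values at every candidate in [0, 1]: f(0) = -6, f(1) = -1.
Hence the absolute maximum is -1 at t = 1.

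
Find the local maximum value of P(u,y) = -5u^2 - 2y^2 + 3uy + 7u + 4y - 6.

∂P/∂u = -10u + 3y + 7 = 0 and ∂P/∂y = 3u - 4y + 4 = 0, so (u, y) = (40/31, 61/31).
The Hessian has P_{uu} = -10, P_{yy} = -4, P_{uy} = 3, giving D = 31 > 0 with P_{uu} < 0, so the point is a local maximum.
P(40/31, 61/31) = 76/31.

76/31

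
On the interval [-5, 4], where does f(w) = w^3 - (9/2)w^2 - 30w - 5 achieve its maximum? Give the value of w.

The derivative is 3w^2 - 9w - 30, whose only zero in [-5, 4] is w = -2.
Compare values at every candidate in [-5, 4]: f(-5) = -185/2,  f(-2) = 29,  f(4) = -133.
The maximum over the interval is 29, attained at w = -2.

-2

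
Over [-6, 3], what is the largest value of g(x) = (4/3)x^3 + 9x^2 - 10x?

325/3

g'(x) = 4x^2 + 18x - 10, which vanishes at x = -5 and x = 1/2.
Compare values at every candidate in [-6, 3]: g(-6) = 96,  g(-5) = 325/3,  g(1/2) = -31/12,  g(3) = 87.
Hence the absolute maximum is 325/3 at x = -5.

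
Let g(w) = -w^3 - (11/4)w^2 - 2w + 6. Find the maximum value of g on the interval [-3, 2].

57/4

Differentiating, g'(w) = -3w^2 - (11/2)w - 2; which vanishes at w = -4/3 and w = -1/2.
Evaluating at the critical points and endpoints: g(-3) = 57/4; g(-4/3) = 166/27; g(-1/2) = 103/16; g(2) = -17.
Hence the absolute maximum is 57/4 at w = -3.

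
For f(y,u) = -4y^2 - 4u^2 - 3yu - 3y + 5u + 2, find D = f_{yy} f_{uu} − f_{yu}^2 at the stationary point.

55

∂f/∂y = -8y - 3u - 3 = 0 and ∂f/∂u = -3y - 8u + 5 = 0, so (y, u) = (-39/55, 49/55).
The Hessian has f_{yy} = -8, f_{uu} = -8, f_{yu} = -3, giving D = 55 > 0 with f_{yy} < 0, so the point is a local maximum.
D = (-8)·(-8) − (-3)^2 = 55.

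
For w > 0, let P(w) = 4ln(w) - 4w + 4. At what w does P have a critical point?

1

P'(w) = 4/w − 4 = 0 gives w = 1.
P''(w) = -4/w², which is negative for w > 0, so this is a local maximum.
P(1) = 4·ln(1) - 4 + 4 ≈ 0.0000.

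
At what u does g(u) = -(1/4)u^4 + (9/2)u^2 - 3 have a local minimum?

0

Critical points: g'(u) = -u^3 + 9u vanishes at u = -3, 0, 3.
Since g''(u) = -3u^2 + 9, we get g''(-3) = -18 < 0 ⇒ local maximum; g''(0) = 9 > 0 ⇒ local minimum; g''(3) = -18 < 0 ⇒ local maximum.
So the local minimum value is g(0) = -3.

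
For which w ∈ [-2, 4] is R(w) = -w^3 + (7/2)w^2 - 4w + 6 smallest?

4

The derivative is -3w^2 + 7w - 4, which vanishes at w = 1 and w = 4/3.
Compare values at every candidate in [-2, 4]: R(-2) = 36, R(1) = 9/2, R(4/3) = 122/27, R(4) = -18.
The minimum over the interval is -18, attained at w = 4.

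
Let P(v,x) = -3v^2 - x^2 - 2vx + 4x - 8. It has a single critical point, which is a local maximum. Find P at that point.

-2

∂P/∂v = -6v - 2x = 0 and ∂P/∂x = -2v - 2x + 4 = 0, so (v, x) = (-1, 3).
The Hessian has P_{vv} = -6, P_{xx} = -2, P_{vx} = -2, giving D = 8 > 0 with P_{vv} < 0, so the point is a local maximum.
P(-1, 3) = -2.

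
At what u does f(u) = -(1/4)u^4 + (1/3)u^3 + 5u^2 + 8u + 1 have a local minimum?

Critical points: f'(u) = -u^3 + u^2 + 10u + 8 vanishes at u = -2, -1, 4.
Second-derivative test with f''(u) = -3u^2 + 2u + 10: f''(-2) = -6 < 0 ⇒ local maximum; f''(-1) = 5 > 0 ⇒ local minimum; f''(4) = -30 < 0 ⇒ local maximum.
The local minimum is f(-1) = -31/12.

-1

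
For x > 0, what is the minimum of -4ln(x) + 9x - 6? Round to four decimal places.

1.2437

R'(x) = -4/x + 9 = 0 gives x = 4/9.
R''(x) = 4/x², which is positive for x > 0, so this is a local minimum.
R(4/9) = -4·ln(4/9) + 4 - 6 ≈ 1.2437.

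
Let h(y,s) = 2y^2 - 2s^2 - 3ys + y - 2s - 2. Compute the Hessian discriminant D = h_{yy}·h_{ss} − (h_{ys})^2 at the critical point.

∂h/∂y = 4y - 3s + 1 = 0 and ∂h/∂s = -3y - 4s - 2 = 0, so (y, s) = (-2/5, -1/5).
The Hessian has h_{yy} = 4, h_{ss} = -4, h_{ys} = -3, giving D = -25 < 0, so the point is a saddle point.
D = (4)·(-4) − (-3)^2 = -25.

-25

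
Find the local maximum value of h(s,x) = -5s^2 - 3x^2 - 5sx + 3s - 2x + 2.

∂h/∂s = -10s - 5x + 3 = 0 and ∂h/∂x = -5s - 6x - 2 = 0, so (s, x) = (4/5, -1).
The Hessian has h_{ss} = -10, h_{xx} = -6, h_{sx} = -5, giving D = 35 > 0 with h_{ss} < 0, so the point is a local maximum.
h(4/5, -1) = 21/5.

21/5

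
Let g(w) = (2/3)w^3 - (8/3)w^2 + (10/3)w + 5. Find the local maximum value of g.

19/3

g'(w) = 2w^2 - (16/3)w + 10/3 = 0 at w = 1, 5/3.
Since g''(w) = 4w - 16/3, we get g''(1) = -4/3 < 0 ⇒ local maximum; g''(5/3) = 4/3 > 0 ⇒ local minimum.
Thus g has its local maximum at w = 1, with value 19/3.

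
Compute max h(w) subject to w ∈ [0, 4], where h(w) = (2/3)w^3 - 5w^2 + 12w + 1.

35/3

h'(w) = 2w^2 - 10w + 12, which vanishes at w = 2 and w = 3.
Compare values at every candidate in [0, 4]: h(0) = 1, h(2) = 31/3, h(3) = 10, h(4) = 35/3.
Hence the absolute maximum is 35/3 at w = 4.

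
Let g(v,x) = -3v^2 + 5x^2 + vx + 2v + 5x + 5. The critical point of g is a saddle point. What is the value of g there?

∂g/∂v = -6v + x + 2 = 0 and ∂g/∂x = v + 10x + 5 = 0, so (v, x) = (15/61, -32/61).
The Hessian has g_{vv} = -6, g_{xx} = 10, g_{vx} = 1, giving D = -61 < 0, so the point is a saddle point.
g(15/61, -32/61) = 240/61.

240/61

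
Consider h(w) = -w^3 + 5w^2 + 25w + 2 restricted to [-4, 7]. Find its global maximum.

Differentiating, h'(w) = -3w^2 + 10w + 25; which vanishes at w = -5/3 and w = 5.
Evaluating at the critical points and endpoints: h(-4) = 46; h(-5/3) = -571/27; h(5) = 127; h(7) = 79.
The maximum over the interval is 127, attained at w = 5.

127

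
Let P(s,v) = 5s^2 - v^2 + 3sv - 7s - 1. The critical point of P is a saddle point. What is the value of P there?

∂P/∂s = 10s + 3v - 7 = 0 and ∂P/∂v = 3s - 2v = 0, so (s, v) = (14/29, 21/29).
The Hessian has P_{ss} = 10, P_{vv} = -2, P_{sv} = 3, giving D = -29 < 0, so the point is a saddle point.
P(14/29, 21/29) = -78/29.

-78/29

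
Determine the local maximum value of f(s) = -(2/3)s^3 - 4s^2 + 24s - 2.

Critical points: f'(s) = -2s^2 - 8s + 24 vanishes at s = -6, 2.
Since f''(s) = -4s - 8, we get f''(-6) = 16 > 0 ⇒ local minimum; f''(2) = -16 < 0 ⇒ local maximum.
The local maximum is f(2) = 74/3.

74/3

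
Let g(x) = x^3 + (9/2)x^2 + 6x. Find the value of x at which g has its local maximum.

-2

g'(x) = 3x^2 + 9x + 6. Setting g'(x) = 0 gives x ∈ {-2, -1}.
Since g''(x) = 6x + 9, we get g''(-2) = -3 < 0 ⇒ local maximum; g''(-1) = 3 > 0 ⇒ local minimum.
So the local maximum value is g(-2) = -2.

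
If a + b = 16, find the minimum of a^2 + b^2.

With a + b = 16, a^2 + b^2 = a^2 + (16 − a)^2.
The derivative 2a − 2(16 − a) = 4a − 32 vanishes at a = 8; second derivative 4 > 0, a minimum.
The minimum is 2·(8)^2 = 128.

128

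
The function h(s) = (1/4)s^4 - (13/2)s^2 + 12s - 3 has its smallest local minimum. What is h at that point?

h'(s) = s^3 - 13s + 12 = 0 at s = -4, 1, 3.
Second-derivative test with h''(s) = 3s^2 - 13: h''(-4) = 35 > 0 ⇒ local minimum; h''(1) = -10 < 0 ⇒ local maximum; h''(3) = 14 > 0 ⇒ local minimum.
The smallest local minimum is h(-4) = -91.

-91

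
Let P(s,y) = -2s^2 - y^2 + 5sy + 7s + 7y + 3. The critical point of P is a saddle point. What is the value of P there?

-341/17

∂P/∂s = -4s + 5y + 7 = 0 and ∂P/∂y = 5s - 2y + 7 = 0, so (s, y) = (-49/17, -63/17).
The Hessian has P_{ss} = -4, P_{yy} = -2, P_{sy} = 5, giving D = -17 < 0, so the point is a saddle point.
P(-49/17, -63/17) = -341/17.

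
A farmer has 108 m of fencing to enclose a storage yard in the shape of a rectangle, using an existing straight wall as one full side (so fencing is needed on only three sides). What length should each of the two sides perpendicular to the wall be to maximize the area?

27

Let the sides perpendicular to the wall have length x and the parallel side y, so 2x + y = 108 and the area is A = xy = x(108 − 2x).
A'(x) = 108 − 4x = 0 gives x = 27, and A''(x) = −4 < 0 confirms a maximum.
Then y = 108 − 2·27 = 54 and A = 1458.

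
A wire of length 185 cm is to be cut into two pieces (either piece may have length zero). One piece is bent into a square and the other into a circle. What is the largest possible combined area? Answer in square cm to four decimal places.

2723.5390

Let x be the length used for the square. Square side x/4; circle radius (185−x)/(2π).
A(x) = (x/4)² + π·((185−x)/(2π))² = x²/16 + (185−x)²/(4π) for 0 ≤ x ≤ 185. A'(x) = x/8 − (185−x)/(2π) = 0 gives x = 4·185/(π+4) ≈ 103.6183.
A'' > 0, so the interior critical point is a minimum; the maximum is at an endpoint. A(0) = 2723.5390 and A(185) = 2139.0625, so the largest area is 2723.5390.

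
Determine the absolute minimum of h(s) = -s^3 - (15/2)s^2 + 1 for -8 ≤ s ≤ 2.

-123/2

h'(s) = -3s^2 - 15s, which vanishes at s = -5 and s = 0.
Candidates: h(-8) = 33, h(-5) = -123/2, h(0) = 1, h(2) = -37.
Hence the absolute minimum is -123/2 at s = -5.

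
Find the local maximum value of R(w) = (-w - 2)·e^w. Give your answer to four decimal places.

0.0498

Differentiating with the product rule gives R'(w) = (-w - 3)·e^w. Since e^w > 0, the only critical point is w = -3.
R''(-3) has the same sign as -1 < 0, so this is a local maximum.
R(-3) = (1)·e^(-3) ≈ 0.0498.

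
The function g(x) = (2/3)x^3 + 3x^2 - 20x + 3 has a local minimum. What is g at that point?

-59/3

Critical points: g'(x) = 2x^2 + 6x - 20 vanishes at x = -5, 2.
g''(x) = 4x + 6. g''(-5) = -14 < 0 ⇒ local maximum; g''(2) = 14 > 0 ⇒ local minimum.
Thus g has its local minimum at x = 2, with value -59/3.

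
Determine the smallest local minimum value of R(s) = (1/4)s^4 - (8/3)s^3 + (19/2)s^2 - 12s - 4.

Critical points: R'(s) = s^3 - 8s^2 + 19s - 12 vanishes at s = 1, 3, 4.
Second-derivative test with R''(s) = 3s^2 - 16s + 19: R''(1) = 6 > 0 ⇒ local minimum; R''(3) = -2 < 0 ⇒ local maximum; R''(4) = 3 > 0 ⇒ local minimum.
Thus R has its smallest local minimum at s = 1, with value -107/12.

-107/12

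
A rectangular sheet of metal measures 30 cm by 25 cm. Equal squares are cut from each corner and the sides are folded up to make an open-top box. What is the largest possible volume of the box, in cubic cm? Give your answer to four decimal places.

1512.0403

With cut size x, the volume is V(x) = x(30 − 2x)(25 − 2x) for 0 < x < 12.5.
V'(x) = 12x^2 − 220x + 750. Setting V'(x) = 0 gives x ≈ 4.5269 (the root in (0, 12.5)).
V''(x) = 24x − 220 is negative there, so this is the maximum; V ≈ 1512.0403.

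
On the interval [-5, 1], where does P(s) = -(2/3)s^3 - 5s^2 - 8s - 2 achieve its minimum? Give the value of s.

1

P'(s) = -2s^2 - 10s - 8, which vanishes at s = -4 and s = -1.
Compare values at every candidate in [-5, 1]: P(-5) = -11/3, P(-4) = -22/3, P(-1) = 5/3, P(1) = -47/3.
Hence the absolute minimum is -47/3 at s = 1.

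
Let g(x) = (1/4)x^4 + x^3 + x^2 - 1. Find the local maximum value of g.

g'(x) = x^3 + 3x^2 + 2x = 0 at x = -2, -1, 0.
Second-derivative test with g''(x) = 3x^2 + 6x + 2: g''(-2) = 2 > 0 ⇒ local minimum; g''(-1) = -1 < 0 ⇒ local maximum; g''(0) = 2 > 0 ⇒ local minimum.
Thus g has its local maximum at x = -1, with value -3/4.

-3/4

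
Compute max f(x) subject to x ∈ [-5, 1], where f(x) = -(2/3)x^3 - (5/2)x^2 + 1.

131/6

The derivative is -2x^2 - 5x, which vanishes at x = -5/2 and x = 0.
Candidates: f(-5) = 131/6; f(-5/2) = -101/24; f(0) = 1; f(1) = -13/6.
The maximum over the interval is 131/6, attained at x = -5.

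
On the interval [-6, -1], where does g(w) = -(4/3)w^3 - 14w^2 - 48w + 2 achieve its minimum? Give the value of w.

The derivative is -4w^2 - 28w - 48, which vanishes at w = -4 and w = -3.
Candidates: g(-6) = 74; g(-4) = 166/3; g(-3) = 56; g(-1) = 112/3.
The minimum over the interval is 112/3, attained at w = -1.

-1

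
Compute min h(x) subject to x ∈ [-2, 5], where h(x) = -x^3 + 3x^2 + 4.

h'(x) = -3x^2 + 6x, which vanishes at x = 0 and x = 2.
Evaluating at the critical points and endpoints: h(-2) = 24,  h(0) = 4,  h(2) = 8,  h(5) = -46.
The minimum over the interval is -46, attained at x = 5.

-46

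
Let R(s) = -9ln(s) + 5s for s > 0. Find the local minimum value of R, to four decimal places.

3.7099

R'(s) = -9/s + 5 = 0 gives s = 9/5.
R''(s) = 9/s², which is positive for s > 0, so this is a local minimum.
R(9/5) = -9·ln(9/5) + 9 ≈ 3.7099.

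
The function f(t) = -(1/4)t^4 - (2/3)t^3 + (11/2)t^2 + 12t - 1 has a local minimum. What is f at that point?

-85/12

f'(t) = -t^3 - 2t^2 + 11t + 12 = 0 at t = -4, -1, 3.
Second-derivative test with f''(t) = -3t^2 - 4t + 11: f''(-4) = -21 < 0 ⇒ local maximum; f''(-1) = 12 > 0 ⇒ local minimum; f''(3) = -28 < 0 ⇒ local maximum.
Thus f has its local minimum at t = -1, with value -85/12.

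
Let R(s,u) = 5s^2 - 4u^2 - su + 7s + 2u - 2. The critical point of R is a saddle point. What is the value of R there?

∂R/∂s = 10s - u + 7 = 0 and ∂R/∂u = -s - 8u + 2 = 0, so (s, u) = (-2/3, 1/3).
The Hessian has R_{ss} = 10, R_{uu} = -8, R_{su} = -1, giving D = -81 < 0, so the point is a saddle point.
R(-2/3, 1/3) = -4.

-4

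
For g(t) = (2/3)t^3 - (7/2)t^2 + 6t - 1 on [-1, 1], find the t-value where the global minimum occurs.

g'(t) = 2t^2 - 7t + 6, which has no zeros in [-1, 1].
Candidates: g(-1) = -67/6; g(1) = 13/6.
Hence the absolute minimum is -67/6 at t = -1.

-1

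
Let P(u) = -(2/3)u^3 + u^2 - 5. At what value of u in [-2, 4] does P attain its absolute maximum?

P'(u) = -2u^2 + 2u, which vanishes at u = 0 and u = 1.
Candidates: P(-2) = 13/3,  P(0) = -5,  P(1) = -14/3,  P(4) = -95/3.
Hence the absolute maximum is 13/3 at u = -2.

-2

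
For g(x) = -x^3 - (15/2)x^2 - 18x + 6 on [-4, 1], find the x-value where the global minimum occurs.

g'(x) = -3x^2 - 15x - 18, which vanishes at x = -3 and x = -2.
Evaluating at the critical points and endpoints: g(-4) = 22, g(-3) = 39/2, g(-2) = 20, g(1) = -41/2.
So the minimum is g(1) = -41/2.

1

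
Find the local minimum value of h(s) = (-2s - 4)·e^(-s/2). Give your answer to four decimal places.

-4.0000

By the product rule, h'(s) = (s)·e^(-s/2). Since e^(-s/2) > 0, the only critical point is s = 0.
h''(0) has the same sign as 1 > 0, so this is a local minimum.
h(0) = (-4)·e^(0) ≈ -4.0000.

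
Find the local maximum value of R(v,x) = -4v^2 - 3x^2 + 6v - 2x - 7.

-53/12

∂R/∂v = -8v + 6 = 0 and ∂R/∂x = -6x - 2 = 0, so (v, x) = (3/4, -1/3).
The Hessian has R_{vv} = -8, R_{xx} = -6, R_{vx} = 0, giving D = 48 > 0 with R_{vv} < 0, so the point is a local maximum.
R(3/4, -1/3) = -53/12.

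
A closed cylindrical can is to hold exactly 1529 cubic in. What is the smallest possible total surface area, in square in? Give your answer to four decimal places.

With radius r and height h, πr²h = 1529 so h = 1529/(πr²), and S(r) = 2πr² + 2πrh = 2πr² + 2·1529/r.
S'(r) = 4πr − 2·1529/r² = 0 ⇒ r³ = 1529/(2π), so r ≈ 6.2432 and h = 2r ≈ 12.4865.
S''(r) = 4π + 4·1529/r³ > 0, so this is the minimum; S ≈ 734.7161.

734.7161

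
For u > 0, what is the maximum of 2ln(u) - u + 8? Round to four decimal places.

7.3863

R'(u) = 2/u − 1 = 0 gives u = 2.
R''(u) = -2/u², which is negative for u > 0, so this is a local maximum.
R(2) = 2·ln(2) - 2 + 8 ≈ 7.3863.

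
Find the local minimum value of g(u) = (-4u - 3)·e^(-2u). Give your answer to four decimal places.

-3.2974

By the product rule, g'(u) = (8u + 2)·e^(-2u). Since e^(-2u) > 0, the only critical point is u = -1/4.
g''(-1/4) has the same sign as 8 > 0, so this is a local minimum.
g(-1/4) = (-2)·e^(1/2) ≈ -3.2974.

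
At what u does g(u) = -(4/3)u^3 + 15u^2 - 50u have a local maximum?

g'(u) = -4u^2 + 30u - 50 = 0 at u = 5/2, 5.
Second-derivative test with g''(u) = -8u + 30: g''(5/2) = 10 > 0 ⇒ local minimum; g''(5) = -10 < 0 ⇒ local maximum.
The local maximum is g(5) = -125/3.

5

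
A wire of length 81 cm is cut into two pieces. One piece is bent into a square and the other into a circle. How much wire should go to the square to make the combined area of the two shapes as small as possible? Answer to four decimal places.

45.3680

Let x be the length used for the square. Square side x/4; circle radius (81−x)/(2π).
A(x) = (x/4)² + π·((81−x)/(2π))² = x²/16 + (81−x)²/(4π) for 0 ≤ x ≤ 81. A'(x) = x/8 − (81−x)/(2π) = 0 gives x = 4·81/(π+4) ≈ 45.3680.
A'' = 1/8 + 1/(2π) > 0, so this gives the minimum combined area; x ≈ 45.3680 cm to the square.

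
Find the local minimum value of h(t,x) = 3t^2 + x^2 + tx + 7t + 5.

∂h/∂t = 6t + x + 7 = 0 and ∂h/∂x = t + 2x = 0, so (t, x) = (-14/11, 7/11).
The Hessian has h_{tt} = 6, h_{xx} = 2, h_{tx} = 1, giving D = 11 > 0 with h_{tt} > 0, so the point is a local minimum.
h(-14/11, 7/11) = 6/11.

6/11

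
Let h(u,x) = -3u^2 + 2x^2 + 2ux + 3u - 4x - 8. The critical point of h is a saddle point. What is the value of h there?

-115/14

∂h/∂u = -6u + 2x + 3 = 0 and ∂h/∂x = 2u + 4x - 4 = 0, so (u, x) = (5/7, 9/14).
The Hessian has h_{uu} = -6, h_{xx} = 4, h_{ux} = 2, giving D = -28 < 0, so the point is a saddle point.
h(5/7, 9/14) = -115/14.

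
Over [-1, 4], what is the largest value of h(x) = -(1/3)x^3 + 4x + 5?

The derivative is -x^2 + 4, whose only zero in [-1, 4] is x = 2.
Compare values at every candidate in [-1, 4]: h(-1) = 4/3, h(2) = 31/3, h(4) = -1/3.
The maximum over the interval is 31/3, attained at x = 2.

31/3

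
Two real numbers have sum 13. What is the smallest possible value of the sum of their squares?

With a + b = 13, a^2 + b^2 = a^2 + (13 − a)^2.
The derivative 2a − 2(13 − a) = 4a − 26 vanishes at a = 13/2; second derivative 4 > 0, a minimum.
The minimum is 2·(13/2)^2 = 169/2.

169/2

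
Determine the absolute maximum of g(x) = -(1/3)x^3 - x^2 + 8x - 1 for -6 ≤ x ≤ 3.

g'(x) = -x^2 - 2x + 8, which vanishes at x = -4 and x = 2.
Candidates: g(-6) = -13, g(-4) = -83/3, g(2) = 25/3, g(3) = 5.
Hence the absolute maximum is 25/3 at x = 2.

25/3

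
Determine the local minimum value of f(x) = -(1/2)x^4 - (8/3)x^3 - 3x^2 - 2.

-17/6

f'(x) = -2x^3 - 8x^2 - 6x. Setting f'(x) = 0 gives x ∈ {-3, -1, 0}.
Since f''(x) = -6x^2 - 16x - 6, we get f''(-3) = -12 < 0 ⇒ local maximum; f''(-1) = 4 > 0 ⇒ local minimum; f''(0) = -6 < 0 ⇒ local maximum.
Thus f has its local minimum at x = -1, with value -17/6.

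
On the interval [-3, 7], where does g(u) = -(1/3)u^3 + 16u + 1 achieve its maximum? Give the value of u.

4

The derivative is -u^2 + 16, whose only zero in [-3, 7] is u = 4.
Compare values at every candidate in [-3, 7]: g(-3) = -38,  g(4) = 131/3,  g(7) = -4/3.
So the maximum is g(4) = 131/3.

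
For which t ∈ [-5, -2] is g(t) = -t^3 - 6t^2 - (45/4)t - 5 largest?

g'(t) = -3t^2 - 12t - 45/4, whose only zero in [-5, -2] is t = -5/2.
Evaluating at the critical points and endpoints: g(-5) = 105/4,  g(-5/2) = 5/4,  g(-2) = 3/2.
The maximum over the interval is 105/4, attained at t = -5.

-5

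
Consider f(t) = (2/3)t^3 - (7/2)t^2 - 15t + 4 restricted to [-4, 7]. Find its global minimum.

-451/6

f'(t) = 2t^2 - 7t - 15, which vanishes at t = -3/2 and t = 5.
Compare values at every candidate in [-4, 7]: f(-4) = -104/3, f(-3/2) = 131/8, f(5) = -451/6, f(7) = -263/6.
So the minimum is f(5) = -451/6.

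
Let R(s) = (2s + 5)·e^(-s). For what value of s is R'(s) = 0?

-3/2

R'(s) = 2·e^(-s) + (2s + 5)·(-1)·e^(-s) = (-2s - 3)·e^(-s). Since e^(-s) > 0, the only critical point is s = -3/2.
R''(-3/2) has the same sign as -2 < 0, so this is a local maximum.
R(-3/2) = (2)·e^(3/2) ≈ 8.9634.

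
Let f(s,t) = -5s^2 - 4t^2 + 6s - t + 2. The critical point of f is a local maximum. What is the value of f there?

∂f/∂s = -10s + 6 = 0 and ∂f/∂t = -8t - 1 = 0, so (s, t) = (3/5, -1/8).
The Hessian has f_{ss} = -10, f_{tt} = -8, f_{st} = 0, giving D = 80 > 0 with f_{ss} < 0, so the point is a local maximum.
f(3/5, -1/8) = 309/80.

309/80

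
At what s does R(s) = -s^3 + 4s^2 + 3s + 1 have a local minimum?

-1/3

R'(s) = -3s^2 + 8s + 3 = 0 at s = -1/3, 3.
Second-derivative test with R''(s) = -6s + 8: R''(-1/3) = 10 > 0 ⇒ local minimum; R''(3) = -10 < 0 ⇒ local maximum.
The local minimum is R(-1/3) = 13/27.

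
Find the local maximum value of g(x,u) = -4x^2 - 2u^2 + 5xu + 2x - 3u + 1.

3

∂g/∂x = -8x + 5u + 2 = 0 and ∂g/∂u = 5x - 4u - 3 = 0, so (x, u) = (-1, -2).
The Hessian has g_{xx} = -8, g_{uu} = -4, g_{xu} = 5, giving D = 7 > 0 with g_{xx} < 0, so the point is a local maximum.
g(-1, -2) = 3.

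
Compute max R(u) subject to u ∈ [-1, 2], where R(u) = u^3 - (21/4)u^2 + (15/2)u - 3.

R'(u) = 3u^2 - (21/2)u + 15/2, whose only zero in [-1, 2] is u = 1.
Candidates: R(-1) = -67/4, R(1) = 1/4, R(2) = -1.
Hence the absolute maximum is 1/4 at u = 1.

1/4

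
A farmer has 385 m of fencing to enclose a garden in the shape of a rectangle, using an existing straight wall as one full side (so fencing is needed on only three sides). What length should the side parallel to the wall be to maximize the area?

Let the sides perpendicular to the wall have length x and the parallel side y, so 2x + y = 385 and the area is A = xy = x(385 − 2x).
A'(x) = 385 − 4x = 0 gives x = 385/4, and A''(x) = −4 < 0 confirms a maximum.
Then y = 385 − 2·385/4 = 385/2 and A = 148225/8.

385/2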